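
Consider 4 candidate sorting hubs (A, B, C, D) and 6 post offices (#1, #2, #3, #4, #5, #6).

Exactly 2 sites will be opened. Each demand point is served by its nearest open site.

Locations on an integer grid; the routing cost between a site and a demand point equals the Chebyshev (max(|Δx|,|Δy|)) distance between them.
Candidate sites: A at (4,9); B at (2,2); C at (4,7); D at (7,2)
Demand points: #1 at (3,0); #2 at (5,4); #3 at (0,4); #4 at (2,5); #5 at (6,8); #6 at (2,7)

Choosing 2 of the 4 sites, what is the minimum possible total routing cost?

Open {B, C}.
  #1→B 2, #2→B 3, #3→B 2, #4→C 2, #5→C 2, #6→C 2  ⇒ total 13.
Compare {A, B}: total 14.
Compare {C, D}: total 16.
No size-2 selection does better; minimum is 13.

13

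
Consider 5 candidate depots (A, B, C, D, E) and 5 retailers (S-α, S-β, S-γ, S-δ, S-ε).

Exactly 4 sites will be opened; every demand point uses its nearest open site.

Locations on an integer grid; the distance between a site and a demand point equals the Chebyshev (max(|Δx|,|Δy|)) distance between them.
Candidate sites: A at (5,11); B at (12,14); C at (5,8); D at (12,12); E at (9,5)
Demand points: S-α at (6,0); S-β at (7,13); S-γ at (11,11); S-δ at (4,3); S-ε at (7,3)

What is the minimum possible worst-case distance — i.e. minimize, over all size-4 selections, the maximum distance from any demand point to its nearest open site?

5

Open {A, B, C, E}.
  Farthest demand point is S-α at distance 5 (to E); all others are ≤ 5.
With {A, B, D, E} the worst case is 5.
With {A, C, D, E} the worst case is 5.
No size-4 selection achieves below 5.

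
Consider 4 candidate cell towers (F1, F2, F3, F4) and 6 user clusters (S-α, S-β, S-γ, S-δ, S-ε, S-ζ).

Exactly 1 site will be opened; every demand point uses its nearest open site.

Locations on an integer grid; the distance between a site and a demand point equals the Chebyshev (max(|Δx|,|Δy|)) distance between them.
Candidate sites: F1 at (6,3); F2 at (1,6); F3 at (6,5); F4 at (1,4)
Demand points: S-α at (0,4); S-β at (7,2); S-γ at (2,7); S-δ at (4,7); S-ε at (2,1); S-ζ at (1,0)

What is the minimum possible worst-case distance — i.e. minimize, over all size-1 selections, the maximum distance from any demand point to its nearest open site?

6

Open {F1}.
  Farthest demand point is S-α at distance 6 (to F1); all others are ≤ 6.
With {F2} the worst case is 6.
With {F3} the worst case is 6.
No size-1 selection achieves below 6.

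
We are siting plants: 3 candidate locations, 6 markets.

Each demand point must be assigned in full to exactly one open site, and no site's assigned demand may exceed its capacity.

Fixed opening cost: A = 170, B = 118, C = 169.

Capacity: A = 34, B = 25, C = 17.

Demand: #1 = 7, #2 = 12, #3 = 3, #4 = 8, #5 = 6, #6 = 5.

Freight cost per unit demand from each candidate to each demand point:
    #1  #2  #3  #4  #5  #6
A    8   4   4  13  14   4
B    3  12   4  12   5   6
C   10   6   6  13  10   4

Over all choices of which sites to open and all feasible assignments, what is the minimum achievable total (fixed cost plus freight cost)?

Open {A, B}; cheapest assignment that respects the capacities:
  A (cap 34, load 20): #2, #3, #6 — cost 12×4 + 3×4 + 5×4 = 80
  B (cap 25, load 21): #1, #4, #5 — cost 7×3 + 8×12 + 6×5 = 147
  Shipping 227, fixed 288 → total 515.
  Any other capacity-feasible assignment to {A, B} ships for at least 227.
Compare {B, C}: its best feasible assignment gives total 538.
Compare {A, C}: its best feasible assignment gives total 639.
Every other set of open sites that can feasibly serve all demand totals ≥ 538 even under its best assignment. Minimum: 515.

515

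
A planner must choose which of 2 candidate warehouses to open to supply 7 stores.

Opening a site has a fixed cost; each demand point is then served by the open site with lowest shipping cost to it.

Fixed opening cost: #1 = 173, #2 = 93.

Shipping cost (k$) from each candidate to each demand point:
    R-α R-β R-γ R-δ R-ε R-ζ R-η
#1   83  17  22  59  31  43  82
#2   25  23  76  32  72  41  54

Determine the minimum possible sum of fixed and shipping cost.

Open {#2}: assign each demand point to its cheapest open site.
  R-α→#2 25, R-β→#2 23, R-γ→#2 76, R-δ→#2 32, R-ε→#2 72, R-ζ→#2 41, R-η→#2 54
  shipping cost 323, fixed 93 → total 416.
Compare {#1, #2}: shipping cost 222 + fixed 266 = 488.
Compare {#1}: shipping cost 337 + fixed 173 = 510.

416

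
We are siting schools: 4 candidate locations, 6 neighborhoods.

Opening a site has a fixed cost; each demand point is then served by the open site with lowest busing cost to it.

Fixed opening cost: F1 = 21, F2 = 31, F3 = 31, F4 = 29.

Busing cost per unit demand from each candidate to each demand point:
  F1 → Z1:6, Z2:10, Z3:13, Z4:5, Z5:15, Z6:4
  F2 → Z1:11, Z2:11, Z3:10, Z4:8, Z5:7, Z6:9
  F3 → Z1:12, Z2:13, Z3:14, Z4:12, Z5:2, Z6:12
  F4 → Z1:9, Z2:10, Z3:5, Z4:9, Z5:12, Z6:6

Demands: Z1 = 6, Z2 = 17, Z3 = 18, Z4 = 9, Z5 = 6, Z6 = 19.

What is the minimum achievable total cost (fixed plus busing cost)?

510

Open {F1, F3, F4}: assign each demand point to its cheapest open site.
  Z1→F1 6×6=36, Z2→F1 17×10=170, Z3→F4 18×5=90, Z4→F1 9×5=45, Z5→F3 6×2=12, Z6→F1 19×4=76
  busing cost 429, fixed 81 → total 510.
Compare {F1, F4}: busing cost 489 + fixed 50 = 539.
Compare {F1, F2, F4}: busing cost 459 + fixed 81 = 540.
Compare {F1, F2, F3, F4}: busing cost 429 + fixed 112 = 541.
All other subsets cost ≥ 539. Minimum total cost: 510.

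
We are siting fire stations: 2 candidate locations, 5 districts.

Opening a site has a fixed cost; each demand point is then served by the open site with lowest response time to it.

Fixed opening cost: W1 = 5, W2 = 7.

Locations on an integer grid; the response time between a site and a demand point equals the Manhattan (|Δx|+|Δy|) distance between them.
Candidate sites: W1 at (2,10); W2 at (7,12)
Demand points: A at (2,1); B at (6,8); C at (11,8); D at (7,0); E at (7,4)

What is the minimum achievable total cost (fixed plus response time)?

54

Open {W1, W2}: assign each demand point to its cheapest open site.
  A→W1 9, B→W2 5, C→W2 8, D→W2 12, E→W2 8
  response time 42, fixed 12 → total 54.
Compare {W2}: response time 49 + fixed 7 = 56.
Compare {W1}: response time 52 + fixed 5 = 57.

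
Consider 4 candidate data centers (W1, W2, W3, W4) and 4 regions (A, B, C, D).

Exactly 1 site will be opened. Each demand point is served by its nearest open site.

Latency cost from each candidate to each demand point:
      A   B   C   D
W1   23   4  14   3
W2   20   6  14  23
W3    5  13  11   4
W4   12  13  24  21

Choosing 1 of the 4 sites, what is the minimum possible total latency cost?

Open {W3}.
  A→W3 5, B→W3 13, C→W3 11, D→W3 4  ⇒ total 33.
Compare {W1}: total 44.
Compare {W2}: total 63.
No size-1 selection does better; minimum is 33.

33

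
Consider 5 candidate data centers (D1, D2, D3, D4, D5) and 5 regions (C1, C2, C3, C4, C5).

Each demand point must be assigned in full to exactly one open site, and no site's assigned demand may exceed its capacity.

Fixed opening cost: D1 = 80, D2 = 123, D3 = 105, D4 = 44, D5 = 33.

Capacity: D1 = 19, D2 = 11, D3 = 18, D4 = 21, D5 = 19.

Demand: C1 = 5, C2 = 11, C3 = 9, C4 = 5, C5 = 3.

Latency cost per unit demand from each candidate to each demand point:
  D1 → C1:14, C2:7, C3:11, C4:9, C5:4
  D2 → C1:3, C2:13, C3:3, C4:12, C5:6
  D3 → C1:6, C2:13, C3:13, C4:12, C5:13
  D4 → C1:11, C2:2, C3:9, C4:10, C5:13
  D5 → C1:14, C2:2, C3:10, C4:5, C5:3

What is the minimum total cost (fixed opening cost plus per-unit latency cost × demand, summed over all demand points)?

269

Open {D4, D5}; cheapest assignment that respects the capacities:
  D4 (cap 21, load 14): C1, C3 — cost 5×11 + 9×9 = 136
  D5 (cap 19, load 19): C2, C4, C5 — cost 11×2 + 5×5 + 3×3 = 56
  Shipping 192, fixed 77 → total 269.
  Any other capacity-feasible assignment to {D4, D5} ships for at least 192.
Compare {D1, D5}: its best feasible assignment gives total 338.
Compare {D2, D4, D5}: its best feasible assignment gives total 338.
Every other set of open sites that can feasibly serve all demand totals ≥ 338 even under its best assignment. Minimum: 269.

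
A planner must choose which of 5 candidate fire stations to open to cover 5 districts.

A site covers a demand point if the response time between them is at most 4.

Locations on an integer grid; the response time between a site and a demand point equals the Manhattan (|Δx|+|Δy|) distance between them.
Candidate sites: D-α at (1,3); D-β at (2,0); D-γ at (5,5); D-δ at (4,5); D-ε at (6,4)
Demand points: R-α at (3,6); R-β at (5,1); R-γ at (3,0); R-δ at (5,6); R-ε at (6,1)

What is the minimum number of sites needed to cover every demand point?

3

Coverage sets (demand points within 4 of each site):
  D-α: {}
  D-β: {R-β, R-γ}
  D-γ: {R-α, R-β, R-δ}
  D-δ: {R-α, R-δ}
  D-ε: {R-β, R-δ, R-ε}
No 2 sites suffice: every size-2 union leaves at least one demand point uncovered.
But {D-β, D-γ, D-ε} covers everything, so the minimum is 3.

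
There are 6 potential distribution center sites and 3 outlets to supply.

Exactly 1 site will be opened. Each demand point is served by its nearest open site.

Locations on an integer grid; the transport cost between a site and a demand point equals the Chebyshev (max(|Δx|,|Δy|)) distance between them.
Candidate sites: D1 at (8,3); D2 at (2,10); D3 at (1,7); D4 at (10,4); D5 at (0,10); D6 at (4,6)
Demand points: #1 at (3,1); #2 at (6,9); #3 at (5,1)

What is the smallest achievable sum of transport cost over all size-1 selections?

Open {D6}.
  #1→D6 5, #2→D6 3, #3→D6 5  ⇒ total 13.
Compare {D1}: total 14.
Compare {D3}: total 17.
No size-1 selection does better; minimum is 13.

13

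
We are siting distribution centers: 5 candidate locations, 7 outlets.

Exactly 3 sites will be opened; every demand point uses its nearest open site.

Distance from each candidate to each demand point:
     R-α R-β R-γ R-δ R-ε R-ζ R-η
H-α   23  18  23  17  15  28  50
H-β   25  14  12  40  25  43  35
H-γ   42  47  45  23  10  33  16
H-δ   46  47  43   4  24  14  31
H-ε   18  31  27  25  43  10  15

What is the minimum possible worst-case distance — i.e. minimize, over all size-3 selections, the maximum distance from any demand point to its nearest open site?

18

Open {H-α, H-β, H-ε}.
  Farthest demand point is R-α at distance 18 (to H-ε); all others are ≤ 18.
With {H-α, H-γ, H-δ} the worst case is 23.
With {H-α, H-γ, H-ε} the worst case is 23.
No size-3 selection achieves below 18.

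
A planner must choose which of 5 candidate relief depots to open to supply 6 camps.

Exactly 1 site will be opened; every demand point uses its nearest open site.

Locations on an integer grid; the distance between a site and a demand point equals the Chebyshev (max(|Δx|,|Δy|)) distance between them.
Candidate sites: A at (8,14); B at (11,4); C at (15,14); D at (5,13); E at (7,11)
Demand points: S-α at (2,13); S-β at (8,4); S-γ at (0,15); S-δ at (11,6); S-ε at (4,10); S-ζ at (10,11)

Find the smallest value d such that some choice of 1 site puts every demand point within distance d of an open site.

7

Open {E}.
  Farthest demand point is S-β at distance 7 (to E); all others are ≤ 7.
With {D} the worst case is 9.
With {A} the worst case is 10.
No size-1 selection achieves below 7.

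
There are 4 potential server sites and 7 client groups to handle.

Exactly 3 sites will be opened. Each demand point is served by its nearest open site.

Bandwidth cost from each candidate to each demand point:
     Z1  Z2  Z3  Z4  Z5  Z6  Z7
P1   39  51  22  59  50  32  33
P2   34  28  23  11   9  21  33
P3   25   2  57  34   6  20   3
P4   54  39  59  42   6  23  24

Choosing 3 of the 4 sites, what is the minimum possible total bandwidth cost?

89

Open {P1, P2, P3}.
  Z1→P3 25, Z2→P3 2, Z3→P1 22, Z4→P2 11, Z5→P3 6, Z6→P3 20, Z7→P3 3  ⇒ total 89.
Compare {P2, P3, P4}: total 90.
Compare {P1, P3, P4}: total 112.
No size-3 selection does better; minimum is 89.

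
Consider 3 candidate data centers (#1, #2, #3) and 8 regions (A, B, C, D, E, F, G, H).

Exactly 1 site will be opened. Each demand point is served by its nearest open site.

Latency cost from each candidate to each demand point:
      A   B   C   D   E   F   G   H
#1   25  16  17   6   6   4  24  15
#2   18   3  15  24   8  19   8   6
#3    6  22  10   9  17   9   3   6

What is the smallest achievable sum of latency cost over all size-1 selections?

82

Open {#3}.
  A→#3 6, B→#3 22, C→#3 10, D→#3 9, E→#3 17, F→#3 9, G→#3 3, H→#3 6  ⇒ total 82.
Compare {#2}: total 101.
Compare {#1}: total 113.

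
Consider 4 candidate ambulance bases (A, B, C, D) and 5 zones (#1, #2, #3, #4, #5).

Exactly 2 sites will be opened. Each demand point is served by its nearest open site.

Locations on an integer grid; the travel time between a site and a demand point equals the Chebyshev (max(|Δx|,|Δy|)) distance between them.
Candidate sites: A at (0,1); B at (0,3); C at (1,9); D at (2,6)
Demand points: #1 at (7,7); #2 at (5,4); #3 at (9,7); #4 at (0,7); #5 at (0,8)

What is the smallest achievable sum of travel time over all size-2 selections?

Open {C, D}.
  #1→D 5, #2→D 3, #3→D 7, #4→C 2, #5→C 1  ⇒ total 18.
Compare {A, D}: total 19.
Compare {B, D}: total 19.
No size-2 selection does better; minimum is 18.

18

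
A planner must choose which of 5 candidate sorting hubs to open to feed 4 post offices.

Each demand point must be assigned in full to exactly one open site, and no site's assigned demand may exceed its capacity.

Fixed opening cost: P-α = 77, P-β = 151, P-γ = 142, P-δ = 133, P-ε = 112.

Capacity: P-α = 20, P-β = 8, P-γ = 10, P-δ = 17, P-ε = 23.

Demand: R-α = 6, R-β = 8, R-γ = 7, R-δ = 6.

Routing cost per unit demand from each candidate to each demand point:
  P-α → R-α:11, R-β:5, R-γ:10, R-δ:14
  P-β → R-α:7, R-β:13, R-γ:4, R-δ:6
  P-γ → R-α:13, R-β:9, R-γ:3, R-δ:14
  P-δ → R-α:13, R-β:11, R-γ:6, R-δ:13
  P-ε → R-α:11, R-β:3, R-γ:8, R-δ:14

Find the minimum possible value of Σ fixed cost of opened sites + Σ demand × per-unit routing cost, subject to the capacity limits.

419

Open {P-α, P-ε}; cheapest assignment that respects the capacities:
  P-α (cap 20, load 12): R-α, R-δ — cost 6×11 + 6×14 = 150
  P-ε (cap 23, load 15): R-β, R-γ — cost 8×3 + 7×8 = 80
  Shipping 230, fixed 189 → total 419.
  Any other capacity-feasible assignment to {P-α, P-ε} ships for at least 230.
Compare {P-α, P-γ}: its best feasible assignment gives total 430.
Compare {P-α, P-δ}: its best feasible assignment gives total 436.
Every other set of open sites that can feasibly serve all demand totals ≥ 430 even under its best assignment. Minimum: 419.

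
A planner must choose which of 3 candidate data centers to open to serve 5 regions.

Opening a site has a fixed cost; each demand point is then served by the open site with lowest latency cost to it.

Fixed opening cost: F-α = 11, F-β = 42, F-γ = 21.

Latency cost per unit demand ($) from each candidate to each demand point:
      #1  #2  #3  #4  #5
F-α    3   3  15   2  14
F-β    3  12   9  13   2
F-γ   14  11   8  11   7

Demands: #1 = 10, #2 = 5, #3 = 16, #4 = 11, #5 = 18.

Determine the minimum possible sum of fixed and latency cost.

300

Open {F-α, F-β}: assign each demand point to its cheapest open site.
  #1→F-α 10×3=30, #2→F-α 5×3=15, #3→F-β 16×9=144, #4→F-α 11×2=22, #5→F-β 18×2=36
  latency cost 247, fixed 53 → total 300.
Compare {F-α, F-β, F-γ}: latency cost 231 + fixed 74 = 305.
Compare {F-α, F-γ}: latency cost 321 + fixed 32 = 353.
Compare {F-β, F-γ}: latency cost 370 + fixed 63 = 433.
All other subsets cost ≥ 305. Minimum total cost: 300.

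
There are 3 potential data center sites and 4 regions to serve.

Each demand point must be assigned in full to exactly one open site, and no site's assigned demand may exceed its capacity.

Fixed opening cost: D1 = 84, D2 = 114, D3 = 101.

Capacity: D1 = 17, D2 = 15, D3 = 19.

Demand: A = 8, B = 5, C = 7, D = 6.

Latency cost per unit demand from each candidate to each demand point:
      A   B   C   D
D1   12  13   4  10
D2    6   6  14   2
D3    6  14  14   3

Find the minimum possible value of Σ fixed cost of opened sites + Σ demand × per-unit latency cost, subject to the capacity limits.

344

Open {D1, D3}; cheapest assignment that respects the capacities:
  D1 (cap 17, load 12): B, C — cost 5×13 + 7×4 = 93
  D3 (cap 19, load 14): A, D — cost 8×6 + 6×3 = 66
  Shipping 159, fixed 185 → total 344.
  Any other capacity-feasible assignment to {D1, D3} ships for at least 159.
Compare {D1, D2}: its best feasible assignment gives total 351.
Compare {D2, D3}: its best feasible assignment gives total 403.
Every other set of open sites that can feasibly serve all demand totals ≥ 351 even under its best assignment. Minimum: 344.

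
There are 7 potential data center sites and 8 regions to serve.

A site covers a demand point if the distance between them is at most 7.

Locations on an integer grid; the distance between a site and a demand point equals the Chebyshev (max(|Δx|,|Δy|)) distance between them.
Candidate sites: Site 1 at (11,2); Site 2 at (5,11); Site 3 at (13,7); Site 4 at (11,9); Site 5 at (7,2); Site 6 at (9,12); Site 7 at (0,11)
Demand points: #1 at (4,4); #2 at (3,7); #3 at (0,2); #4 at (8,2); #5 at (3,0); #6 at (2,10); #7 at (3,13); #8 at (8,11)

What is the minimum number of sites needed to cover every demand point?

Coverage sets (demand points within 7 of each site):
  Site 1: {#1, #4}
  Site 2: {#1, #2, #6, #7, #8}
  Site 3: {#4, #8}
  Site 4: {#1, #4, #8}
  Site 5: {#1, #2, #3, #4, #5}
  Site 6: {#2, #6, #7, #8}
  Site 7: {#1, #2, #6, #7}
No single site covers all 8 demand points.
But {Site 2, Site 5} covers everything, so the minimum is 2.

2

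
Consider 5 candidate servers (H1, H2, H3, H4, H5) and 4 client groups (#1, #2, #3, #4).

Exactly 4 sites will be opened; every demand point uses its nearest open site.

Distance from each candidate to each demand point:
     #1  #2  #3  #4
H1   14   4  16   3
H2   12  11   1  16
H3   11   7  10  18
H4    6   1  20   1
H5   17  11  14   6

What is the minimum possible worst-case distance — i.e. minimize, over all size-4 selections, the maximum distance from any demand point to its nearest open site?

Open {H1, H2, H3, H4}.
  Farthest demand point is #1 at distance 6 (to H4); all others are ≤ 6.
With {H1, H2, H4, H5} the worst case is 6.
With {H2, H3, H4, H5} the worst case is 6.
No size-4 selection achieves below 6.

6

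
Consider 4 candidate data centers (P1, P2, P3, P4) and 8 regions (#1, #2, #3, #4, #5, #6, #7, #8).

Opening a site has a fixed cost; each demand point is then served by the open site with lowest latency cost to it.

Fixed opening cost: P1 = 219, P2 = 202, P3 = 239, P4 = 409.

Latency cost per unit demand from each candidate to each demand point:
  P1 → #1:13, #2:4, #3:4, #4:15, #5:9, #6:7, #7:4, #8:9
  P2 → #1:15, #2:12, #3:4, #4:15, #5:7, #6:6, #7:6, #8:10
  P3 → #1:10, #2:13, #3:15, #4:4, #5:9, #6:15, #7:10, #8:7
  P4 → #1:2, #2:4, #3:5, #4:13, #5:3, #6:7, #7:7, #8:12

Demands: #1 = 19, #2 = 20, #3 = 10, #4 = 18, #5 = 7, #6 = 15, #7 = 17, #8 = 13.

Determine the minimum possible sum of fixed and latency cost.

Open {P1, P3}: assign each demand point to its cheapest open site.
  #1→P3 19×10=190, #2→P1 20×4=80, #3→P1 10×4=40, #4→P3 18×4=72, #5→P1 7×9=63, #6→P1 15×7=105, #7→P1 17×4=68, #8→P3 13×7=91
  latency cost 709, fixed 458 → total 1167.
Compare {P1}: latency cost 990 + fixed 219 = 1209.
Compare {P4}: latency cost 803 + fixed 409 = 1212.
Compare {P3, P4}: latency cost 576 + fixed 648 = 1224.
All other subsets cost ≥ 1209. Minimum total cost: 1167.

1167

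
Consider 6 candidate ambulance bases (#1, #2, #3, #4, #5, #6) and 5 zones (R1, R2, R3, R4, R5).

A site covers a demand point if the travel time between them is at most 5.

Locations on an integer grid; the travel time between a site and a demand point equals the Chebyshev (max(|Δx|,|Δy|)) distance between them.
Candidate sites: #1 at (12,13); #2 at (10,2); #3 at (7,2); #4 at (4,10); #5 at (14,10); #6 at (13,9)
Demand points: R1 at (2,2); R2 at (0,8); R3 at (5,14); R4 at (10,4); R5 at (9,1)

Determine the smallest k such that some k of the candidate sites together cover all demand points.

2

Coverage sets (demand points within 5 of each site):
  #1: {}
  #2: {R4, R5}
  #3: {R1, R4, R5}
  #4: {R2, R3}
  #5: {}
  #6: {R4}
No single site covers all 5 demand points.
But {#3, #4} covers everything, so the minimum is 2.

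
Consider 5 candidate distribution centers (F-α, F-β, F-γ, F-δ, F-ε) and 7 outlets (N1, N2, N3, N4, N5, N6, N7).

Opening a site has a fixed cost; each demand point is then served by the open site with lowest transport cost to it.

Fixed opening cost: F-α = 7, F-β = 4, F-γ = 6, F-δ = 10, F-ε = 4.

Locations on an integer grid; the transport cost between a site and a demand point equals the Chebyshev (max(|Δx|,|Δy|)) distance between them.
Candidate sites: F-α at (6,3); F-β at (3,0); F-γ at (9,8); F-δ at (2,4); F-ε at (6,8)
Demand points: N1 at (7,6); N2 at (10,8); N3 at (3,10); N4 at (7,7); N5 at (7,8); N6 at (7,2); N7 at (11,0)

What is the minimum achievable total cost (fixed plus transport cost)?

Open {F-α, F-ε}: assign each demand point to its cheapest open site.
  N1→F-ε 2, N2→F-ε 4, N3→F-ε 3, N4→F-ε 1, N5→F-ε 1, N6→F-α 1, N7→F-α 5
  transport cost 17, fixed 11 → total 28.
Compare {F-ε}: transport cost 25 + fixed 4 = 29.
Compare {F-β, F-ε}: transport cost 23 + fixed 8 = 31.
Compare {F-α, F-γ, F-ε}: transport cost 14 + fixed 17 = 31.
All other subsets cost ≥ 29. Minimum total cost: 28.

28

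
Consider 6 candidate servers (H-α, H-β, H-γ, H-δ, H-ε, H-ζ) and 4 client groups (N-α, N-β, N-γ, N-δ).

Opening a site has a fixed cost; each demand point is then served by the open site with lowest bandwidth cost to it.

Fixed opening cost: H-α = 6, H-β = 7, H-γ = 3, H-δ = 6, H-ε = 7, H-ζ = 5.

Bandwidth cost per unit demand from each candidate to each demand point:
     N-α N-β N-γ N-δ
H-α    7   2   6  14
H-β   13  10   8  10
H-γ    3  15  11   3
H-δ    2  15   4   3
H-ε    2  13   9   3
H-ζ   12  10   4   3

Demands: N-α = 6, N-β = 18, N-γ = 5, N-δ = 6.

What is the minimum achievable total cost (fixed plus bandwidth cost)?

Open {H-α, H-δ}: assign each demand point to its cheapest open site.
  N-α→H-δ 6×2=12, N-β→H-α 18×2=36, N-γ→H-δ 5×4=20, N-δ→H-δ 6×3=18
  bandwidth cost 86, fixed 12 → total 98.
Compare {H-α, H-γ, H-δ}: bandwidth cost 86 + fixed 15 = 101.
Compare {H-α, H-δ, H-ζ}: bandwidth cost 86 + fixed 17 = 103.
Compare {H-α, H-ε, H-ζ}: bandwidth cost 86 + fixed 18 = 104.
All other subsets cost ≥ 101. Minimum total cost: 98.

98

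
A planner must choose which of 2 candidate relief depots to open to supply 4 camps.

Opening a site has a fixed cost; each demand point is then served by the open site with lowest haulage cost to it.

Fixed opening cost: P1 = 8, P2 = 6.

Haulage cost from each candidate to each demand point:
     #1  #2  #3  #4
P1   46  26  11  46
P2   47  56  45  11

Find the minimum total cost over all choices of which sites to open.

108

Open {P1, P2}: assign each demand point to its cheapest open site.
  #1→P1 46, #2→P1 26, #3→P1 11, #4→P2 11
  haulage cost 94, fixed 14 → total 108.
Compare {P1}: haulage cost 129 + fixed 8 = 137.
Compare {P2}: haulage cost 159 + fixed 6 = 165.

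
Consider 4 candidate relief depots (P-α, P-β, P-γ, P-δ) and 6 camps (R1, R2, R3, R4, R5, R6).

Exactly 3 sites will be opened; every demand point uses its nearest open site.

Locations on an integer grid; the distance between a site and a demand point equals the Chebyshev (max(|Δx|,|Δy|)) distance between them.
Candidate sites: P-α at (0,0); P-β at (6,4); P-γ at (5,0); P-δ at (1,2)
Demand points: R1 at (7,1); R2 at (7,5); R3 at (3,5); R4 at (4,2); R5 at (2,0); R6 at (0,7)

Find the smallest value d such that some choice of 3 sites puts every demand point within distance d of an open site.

Open {P-α, P-β, P-δ}.
  Farthest demand point is R6 at distance 5 (to P-δ); all others are ≤ 5.
With {P-α, P-γ, P-δ} the worst case is 5.
With {P-β, P-γ, P-δ} the worst case is 5.
No size-3 selection achieves below 5.

5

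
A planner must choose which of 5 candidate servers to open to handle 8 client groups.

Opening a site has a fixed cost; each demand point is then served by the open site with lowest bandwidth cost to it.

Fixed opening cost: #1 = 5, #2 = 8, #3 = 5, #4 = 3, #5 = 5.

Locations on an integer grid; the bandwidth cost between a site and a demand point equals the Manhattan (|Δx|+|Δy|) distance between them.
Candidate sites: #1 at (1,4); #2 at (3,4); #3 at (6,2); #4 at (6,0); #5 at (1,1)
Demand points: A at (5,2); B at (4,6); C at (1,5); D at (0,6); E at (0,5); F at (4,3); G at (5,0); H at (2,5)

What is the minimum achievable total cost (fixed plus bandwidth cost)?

Open {#1, #4}: assign each demand point to its cheapest open site.
  A→#4 3, B→#1 5, C→#1 1, D→#1 3, E→#1 2, F→#1 4, G→#4 1, H→#1 2
  bandwidth cost 21, fixed 8 → total 29.
Compare {#1, #3}: bandwidth cost 20 + fixed 10 = 30.
Compare {#1, #3, #4}: bandwidth cost 18 + fixed 13 = 31.
Compare {#1, #2, #4}: bandwidth cost 17 + fixed 16 = 33.
All other subsets cost ≥ 30. Minimum total cost: 29.

29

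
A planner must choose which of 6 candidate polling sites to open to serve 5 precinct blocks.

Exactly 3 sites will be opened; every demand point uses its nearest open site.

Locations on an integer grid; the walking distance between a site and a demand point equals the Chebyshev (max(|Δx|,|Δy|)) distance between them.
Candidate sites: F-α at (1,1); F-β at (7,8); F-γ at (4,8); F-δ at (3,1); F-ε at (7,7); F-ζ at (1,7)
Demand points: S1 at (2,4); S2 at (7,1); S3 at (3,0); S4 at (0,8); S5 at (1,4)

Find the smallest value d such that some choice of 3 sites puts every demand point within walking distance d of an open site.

4

Open {F-α, F-γ, F-δ}.
  Farthest demand point is S2 at walking distance 4 (to F-δ); all others are ≤ 4.
With {F-α, F-δ, F-ζ} the worst case is 4.
With {F-β, F-γ, F-δ} the worst case is 4.
No size-3 selection achieves below 4.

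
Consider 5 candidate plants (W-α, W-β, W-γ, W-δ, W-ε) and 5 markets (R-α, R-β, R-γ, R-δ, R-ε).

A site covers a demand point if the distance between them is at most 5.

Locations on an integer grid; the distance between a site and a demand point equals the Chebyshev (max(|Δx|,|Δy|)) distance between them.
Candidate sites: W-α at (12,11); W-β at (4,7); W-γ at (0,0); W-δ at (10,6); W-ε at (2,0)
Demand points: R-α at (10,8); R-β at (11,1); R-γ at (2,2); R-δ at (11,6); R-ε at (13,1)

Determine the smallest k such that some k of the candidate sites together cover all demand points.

2

Coverage sets (demand points within 5 of each site):
  W-α: {R-α, R-δ}
  W-β: {R-γ}
  W-γ: {R-γ}
  W-δ: {R-α, R-β, R-δ, R-ε}
  W-ε: {R-γ}
No single site covers all 5 demand points.
But {W-β, W-δ} covers everything, so the minimum is 2.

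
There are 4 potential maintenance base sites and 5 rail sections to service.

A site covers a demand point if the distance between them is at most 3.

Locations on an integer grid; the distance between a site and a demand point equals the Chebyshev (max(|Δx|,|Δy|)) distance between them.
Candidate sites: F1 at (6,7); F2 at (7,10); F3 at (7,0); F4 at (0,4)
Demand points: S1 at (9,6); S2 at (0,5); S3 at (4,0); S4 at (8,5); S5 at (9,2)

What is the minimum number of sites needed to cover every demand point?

3

Coverage sets (demand points within 3 of each site):
  F1: {S1, S4}
  F2: {}
  F3: {S3, S5}
  F4: {S2}
No 2 sites suffice: every size-2 union leaves at least one demand point uncovered.
But {F1, F3, F4} covers everything, so the minimum is 3.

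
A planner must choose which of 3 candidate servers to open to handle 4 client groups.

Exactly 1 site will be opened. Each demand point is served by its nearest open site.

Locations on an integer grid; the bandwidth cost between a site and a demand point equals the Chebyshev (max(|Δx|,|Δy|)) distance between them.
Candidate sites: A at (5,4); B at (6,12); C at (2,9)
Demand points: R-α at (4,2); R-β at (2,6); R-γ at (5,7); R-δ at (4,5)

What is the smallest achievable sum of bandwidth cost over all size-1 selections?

Open {A}.
  R-α→A 2, R-β→A 3, R-γ→A 3, R-δ→A 1  ⇒ total 9.
Compare {C}: total 17.
Compare {B}: total 28.

9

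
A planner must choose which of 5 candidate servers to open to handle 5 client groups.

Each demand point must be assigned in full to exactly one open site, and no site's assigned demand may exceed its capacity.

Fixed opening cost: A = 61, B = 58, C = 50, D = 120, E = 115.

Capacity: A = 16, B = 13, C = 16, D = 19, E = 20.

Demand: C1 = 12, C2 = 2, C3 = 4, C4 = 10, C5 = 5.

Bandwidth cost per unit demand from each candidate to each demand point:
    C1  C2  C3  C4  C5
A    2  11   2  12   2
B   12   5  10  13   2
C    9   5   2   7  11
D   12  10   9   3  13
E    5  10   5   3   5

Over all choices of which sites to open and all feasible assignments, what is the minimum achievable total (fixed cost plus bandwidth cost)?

Open {A, E}; cheapest assignment that respects the capacities:
  A (cap 16, load 16): C1, C3 — cost 12×2 + 4×2 = 32
  E (cap 20, load 17): C2, C4, C5 — cost 2×10 + 10×3 + 5×5 = 75
  Shipping 107, fixed 176 → total 283.
  Any other capacity-feasible assignment to {A, E} ships for at least 107.
Compare {A, B, C}: its best feasible assignment gives total 291.
Compare {A, B, E}: its best feasible assignment gives total 316.
Every other set of open sites that can feasibly serve all demand totals ≥ 291 even under its best assignment. Minimum: 283.

283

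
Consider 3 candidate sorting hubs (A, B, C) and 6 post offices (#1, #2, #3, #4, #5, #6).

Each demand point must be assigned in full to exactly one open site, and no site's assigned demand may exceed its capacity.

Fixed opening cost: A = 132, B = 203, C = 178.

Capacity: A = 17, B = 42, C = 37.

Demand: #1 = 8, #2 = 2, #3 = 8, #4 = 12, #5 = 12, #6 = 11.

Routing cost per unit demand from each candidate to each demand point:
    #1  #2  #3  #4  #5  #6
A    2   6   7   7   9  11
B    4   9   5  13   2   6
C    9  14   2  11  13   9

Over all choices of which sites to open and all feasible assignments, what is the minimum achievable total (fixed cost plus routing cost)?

593

Open {A, B}; cheapest assignment that respects the capacities:
  A (cap 17, load 14): #2, #4 — cost 2×6 + 12×7 = 96
  B (cap 42, load 39): #1, #3, #5, #6 — cost 8×4 + 8×5 + 12×2 + 11×6 = 162
  Shipping 258, fixed 335 → total 593.
  Any other capacity-feasible assignment to {A, B} ships for at least 258.
Compare {B, C}: its best feasible assignment gives total 669.
Compare {A, B, C}: its best feasible assignment gives total 747.
Every other set of open sites that can feasibly serve all demand totals ≥ 669 even under its best assignment. Minimum: 593.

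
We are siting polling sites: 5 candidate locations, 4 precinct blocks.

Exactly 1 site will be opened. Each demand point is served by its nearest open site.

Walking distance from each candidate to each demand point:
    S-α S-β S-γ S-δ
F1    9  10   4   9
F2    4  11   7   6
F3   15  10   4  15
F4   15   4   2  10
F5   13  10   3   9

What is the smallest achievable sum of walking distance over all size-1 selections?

28

Open {F2}.
  S-α→F2 4, S-β→F2 11, S-γ→F2 7, S-δ→F2 6  ⇒ total 28.
Compare {F4}: total 31.
Compare {F1}: total 32.
No size-1 selection does better; minimum is 28.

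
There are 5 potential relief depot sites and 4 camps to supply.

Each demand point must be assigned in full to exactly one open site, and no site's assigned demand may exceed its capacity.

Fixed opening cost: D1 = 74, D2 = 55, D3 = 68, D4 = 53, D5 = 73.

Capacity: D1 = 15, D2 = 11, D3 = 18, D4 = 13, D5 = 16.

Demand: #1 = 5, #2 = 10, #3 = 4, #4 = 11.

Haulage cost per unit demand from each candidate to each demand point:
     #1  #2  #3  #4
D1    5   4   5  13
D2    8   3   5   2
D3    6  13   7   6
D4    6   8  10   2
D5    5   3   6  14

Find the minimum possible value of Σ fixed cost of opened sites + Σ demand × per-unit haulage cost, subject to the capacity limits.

Open {D2, D4, D5}; cheapest assignment that respects the capacities:
  D2 (cap 11, load 4): #3 — cost 4×5 = 20
  D4 (cap 13, load 11): #4 — cost 11×2 = 22
  D5 (cap 16, load 15): #1, #2 — cost 5×5 + 10×3 = 55
  Shipping 97, fixed 181 → total 278.
  Any other capacity-feasible assignment to {D2, D4, D5} ships for at least 97.
Compare {D1, D2, D4}: its best feasible assignment gives total 279.
Compare {D2, D3, D4}: its best feasible assignment gives total 286.
Every other set of open sites that can feasibly serve all demand totals ≥ 279 even under its best assignment. Minimum: 278.

278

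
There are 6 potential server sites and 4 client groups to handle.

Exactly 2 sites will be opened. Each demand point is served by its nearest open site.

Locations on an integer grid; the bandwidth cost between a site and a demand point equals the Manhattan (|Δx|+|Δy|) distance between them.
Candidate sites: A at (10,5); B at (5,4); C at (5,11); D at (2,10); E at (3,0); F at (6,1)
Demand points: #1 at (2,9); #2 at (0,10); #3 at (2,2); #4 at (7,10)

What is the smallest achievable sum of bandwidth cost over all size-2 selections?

Open {D, E}.
  #1→D 1, #2→D 2, #3→E 3, #4→D 5  ⇒ total 11.
Compare {B, D}: total 13.
Compare {D, F}: total 13.
No size-2 selection does better; minimum is 11.

11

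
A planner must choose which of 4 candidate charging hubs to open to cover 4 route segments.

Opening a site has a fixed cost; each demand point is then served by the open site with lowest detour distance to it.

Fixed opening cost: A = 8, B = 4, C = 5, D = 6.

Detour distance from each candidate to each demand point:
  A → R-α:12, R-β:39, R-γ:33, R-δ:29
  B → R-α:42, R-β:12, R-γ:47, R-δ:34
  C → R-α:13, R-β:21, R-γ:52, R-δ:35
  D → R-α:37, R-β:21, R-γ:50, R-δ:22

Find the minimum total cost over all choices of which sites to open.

Open {A, B, D}: assign each demand point to its cheapest open site.
  R-α→A 12, R-β→B 12, R-γ→A 33, R-δ→D 22
  detour distance 79, fixed 18 → total 97.
Compare {A, B}: detour distance 86 + fixed 12 = 98.
Compare {A, D}: detour distance 88 + fixed 14 = 102.
Compare {A, B, C, D}: detour distance 79 + fixed 23 = 102.
All other subsets cost ≥ 98. Minimum total cost: 97.

97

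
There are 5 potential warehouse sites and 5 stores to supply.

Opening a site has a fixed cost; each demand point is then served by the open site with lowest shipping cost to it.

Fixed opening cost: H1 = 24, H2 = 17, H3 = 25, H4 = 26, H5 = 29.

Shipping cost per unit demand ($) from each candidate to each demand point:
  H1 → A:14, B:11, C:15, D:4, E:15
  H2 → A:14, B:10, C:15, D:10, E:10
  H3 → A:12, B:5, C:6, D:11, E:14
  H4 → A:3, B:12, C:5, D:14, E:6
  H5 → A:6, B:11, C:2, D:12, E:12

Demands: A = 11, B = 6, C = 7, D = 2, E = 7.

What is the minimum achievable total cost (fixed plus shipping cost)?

Open {H3, H4}: assign each demand point to its cheapest open site.
  A→H4 11×3=33, B→H3 6×5=30, C→H4 7×5=35, D→H3 2×11=22, E→H4 7×6=42
  shipping cost 162, fixed 51 → total 213.
Compare {H3, H4, H5}: shipping cost 141 + fixed 80 = 221.
Compare {H1, H3, H4}: shipping cost 148 + fixed 75 = 223.
Compare {H2, H3, H4}: shipping cost 160 + fixed 68 = 228.
All other subsets cost ≥ 221. Minimum total cost: 213.

213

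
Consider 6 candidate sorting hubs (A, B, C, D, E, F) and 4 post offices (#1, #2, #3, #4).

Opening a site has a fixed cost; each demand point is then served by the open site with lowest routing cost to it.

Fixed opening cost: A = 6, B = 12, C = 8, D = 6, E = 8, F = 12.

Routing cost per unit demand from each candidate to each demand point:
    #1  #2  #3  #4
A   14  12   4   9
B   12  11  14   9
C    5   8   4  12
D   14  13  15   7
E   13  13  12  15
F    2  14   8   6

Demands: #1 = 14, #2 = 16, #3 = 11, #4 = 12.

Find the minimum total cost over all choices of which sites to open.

Open {C, F}: assign each demand point to its cheapest open site.
  #1→F 14×2=28, #2→C 16×8=128, #3→C 11×4=44, #4→F 12×6=72
  routing cost 272, fixed 20 → total 292.
Compare {A, C, F}: routing cost 272 + fixed 26 = 298.
Compare {C, D, F}: routing cost 272 + fixed 26 = 298.
Compare {C, E, F}: routing cost 272 + fixed 28 = 300.
All other subsets cost ≥ 298. Minimum total cost: 292.

292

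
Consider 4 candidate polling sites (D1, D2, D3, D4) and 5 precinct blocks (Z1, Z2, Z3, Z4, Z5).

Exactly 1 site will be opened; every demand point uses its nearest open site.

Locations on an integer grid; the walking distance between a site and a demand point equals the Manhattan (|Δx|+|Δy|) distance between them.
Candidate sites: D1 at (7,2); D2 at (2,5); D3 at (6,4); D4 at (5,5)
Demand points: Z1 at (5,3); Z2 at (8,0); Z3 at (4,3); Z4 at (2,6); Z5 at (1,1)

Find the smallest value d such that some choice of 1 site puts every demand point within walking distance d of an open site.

Open {D3}.
  Farthest demand point is Z5 at walking distance 8 (to D3); all others are ≤ 8.
With {D4} the worst case is 8.
With {D1} the worst case is 9.
No size-1 selection achieves below 8.

8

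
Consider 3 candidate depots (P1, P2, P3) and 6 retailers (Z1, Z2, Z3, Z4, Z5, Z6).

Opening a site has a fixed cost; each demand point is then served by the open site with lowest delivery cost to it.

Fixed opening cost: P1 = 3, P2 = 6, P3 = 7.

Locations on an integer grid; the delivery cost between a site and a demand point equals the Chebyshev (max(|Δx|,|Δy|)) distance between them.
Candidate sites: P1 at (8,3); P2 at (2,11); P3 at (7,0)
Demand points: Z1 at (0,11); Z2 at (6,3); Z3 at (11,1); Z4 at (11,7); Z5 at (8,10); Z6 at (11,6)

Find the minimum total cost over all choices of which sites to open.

Open {P1, P2}: assign each demand point to its cheapest open site.
  Z1→P2 2, Z2→P1 2, Z3→P1 3, Z4→P1 4, Z5→P2 6, Z6→P1 3
  delivery cost 20, fixed 9 → total 29.
Compare {P1}: delivery cost 27 + fixed 3 = 30.
Compare {P1, P2, P3}: delivery cost 20 + fixed 16 = 36.
Compare {P1, P3}: delivery cost 27 + fixed 10 = 37.
All other subsets cost ≥ 30. Minimum total cost: 29.

29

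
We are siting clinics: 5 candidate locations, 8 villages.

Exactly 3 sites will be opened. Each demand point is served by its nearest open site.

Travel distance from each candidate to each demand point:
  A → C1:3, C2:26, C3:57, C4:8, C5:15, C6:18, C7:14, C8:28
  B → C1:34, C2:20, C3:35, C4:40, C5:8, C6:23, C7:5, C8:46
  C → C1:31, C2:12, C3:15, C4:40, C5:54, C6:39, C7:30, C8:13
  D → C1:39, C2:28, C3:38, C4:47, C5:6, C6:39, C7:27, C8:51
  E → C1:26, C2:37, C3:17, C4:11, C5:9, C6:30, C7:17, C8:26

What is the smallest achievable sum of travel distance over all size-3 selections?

Open {A, B, C}.
  C1→A 3, C2→C 12, C3→C 15, C4→A 8, C5→B 8, C6→A 18, C7→B 5, C8→C 13  ⇒ total 82.
Compare {A, C, D}: total 89.
Compare {A, C, E}: total 92.
No size-3 selection does better; minimum is 82.

82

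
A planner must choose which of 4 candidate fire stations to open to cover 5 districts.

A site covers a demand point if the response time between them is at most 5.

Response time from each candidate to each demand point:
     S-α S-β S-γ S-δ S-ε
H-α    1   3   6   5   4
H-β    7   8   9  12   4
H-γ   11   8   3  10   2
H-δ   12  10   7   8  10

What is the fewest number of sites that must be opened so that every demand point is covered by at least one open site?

Coverage sets (demand points within 5 of each site):
  H-α: {S-α, S-β, S-δ, S-ε}
  H-β: {S-ε}
  H-γ: {S-γ, S-ε}
  H-δ: {}
No single site covers all 5 demand points.
But {H-α, H-γ} covers everything, so the minimum is 2.

2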